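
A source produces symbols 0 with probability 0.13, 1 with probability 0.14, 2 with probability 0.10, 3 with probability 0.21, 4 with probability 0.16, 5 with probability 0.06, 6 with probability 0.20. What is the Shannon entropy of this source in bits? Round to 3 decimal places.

H = −Σ pᵢ log₂ pᵢ.
−0.13·log₂(0.13) = 0.3826
−0.14·log₂(0.14) = 0.3971
−0.10·log₂(0.10) = 0.3322
−0.21·log₂(0.21) = 0.4728
−0.16·log₂(0.16) = 0.4230
−0.06·log₂(0.06) = 0.2435
−0.20·log₂(0.20) = 0.4644
Sum ≈ 2.7157 → 2.716 bits.

2.716 bits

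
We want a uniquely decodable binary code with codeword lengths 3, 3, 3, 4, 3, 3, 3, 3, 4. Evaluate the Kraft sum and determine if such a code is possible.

1; yes

With common denominator 2^4 = 16: Σ 2^(−ℓᵢ) = 2/16 + 2/16 + 2/16 + 1/16 + 2/16 + 2/16 + 2/16 + 2/16 + 1/16 = 16/16 = 1.
Kraft's inequality requires Σ ≤ 1; here Σ = 1 ≤ 1, so such a prefix code exists.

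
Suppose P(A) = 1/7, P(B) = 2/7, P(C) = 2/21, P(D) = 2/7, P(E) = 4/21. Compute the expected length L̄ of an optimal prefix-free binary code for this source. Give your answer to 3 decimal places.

2.238 bits/symbol

Repeatedly combine the two least-probable nodes; the expected code length is the sum of the merged weights.
merge 2/21 + 1/7 → 5/21
merge 4/21 + 5/21 → 3/7
merge 2/7 + 2/7 → 4/7
merge 3/7 + 4/7 → 1
L = 5/21 + 3/7 + 4/7 + 1 = 47/21 ≈ 2.238 bits/symbol.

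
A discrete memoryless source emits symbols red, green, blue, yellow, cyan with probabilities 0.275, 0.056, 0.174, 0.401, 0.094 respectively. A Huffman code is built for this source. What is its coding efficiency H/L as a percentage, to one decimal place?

98.1%

Entropy H = −Σ p log₂ p ≈ 2.0333 bits.
Huffman merges: 7/125+47/500→3/20; 3/20+87/500→81/250; 11/40+81/250→599/1000; 401/1000+599/1000→1. L = 2073/1000 ≈ 2.0730.
Efficiency = H/L = 2.0333/2.0730 = 98.1%.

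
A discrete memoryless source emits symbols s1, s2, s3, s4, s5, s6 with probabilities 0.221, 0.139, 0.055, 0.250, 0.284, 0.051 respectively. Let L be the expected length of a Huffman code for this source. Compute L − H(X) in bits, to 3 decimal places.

0.009 bits

Entropy H = −Σ p log₂ p ≈ 2.3419 bits.
Huffman merges: 51/1000+11/200→53/500; 53/500+139/1000→49/200; 221/1000+49/200→233/500; 1/4+71/250→267/500; 233/500+267/500→1. L = 2351/1000 ≈ 2.3510.
L − H = 2.3510 − 2.3419 = 0.009 bits.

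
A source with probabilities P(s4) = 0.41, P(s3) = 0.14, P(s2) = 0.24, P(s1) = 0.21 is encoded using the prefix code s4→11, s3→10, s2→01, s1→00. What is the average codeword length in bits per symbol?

2 bits/symbol

L̄ = Σ pᵢ·ℓᵢ = 0.41·2 + 0.14·2 + 0.24·2 + 0.21·2 = 2 bits/symbol.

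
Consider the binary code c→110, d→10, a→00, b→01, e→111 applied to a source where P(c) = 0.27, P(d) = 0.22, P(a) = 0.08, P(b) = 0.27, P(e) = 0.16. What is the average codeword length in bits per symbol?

L̄ = Σ pᵢ·ℓᵢ = 0.27·3 + 0.22·2 + 0.08·2 + 0.27·2 + 0.16·3 = 2.43 bits/symbol.

2.43 bits/symbol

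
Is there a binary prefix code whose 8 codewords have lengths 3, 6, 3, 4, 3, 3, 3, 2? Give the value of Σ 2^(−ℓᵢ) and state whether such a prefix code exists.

0.953125; yes

With common denominator 2^6 = 64: Σ 2^(−ℓᵢ) = 8/64 + 1/64 + 8/64 + 4/64 + 8/64 + 8/64 + 8/64 + 16/64 = 61/64 = 0.953125.
Kraft's inequality requires Σ ≤ 1; here Σ = 0.953125 ≤ 1, so such a prefix code exists.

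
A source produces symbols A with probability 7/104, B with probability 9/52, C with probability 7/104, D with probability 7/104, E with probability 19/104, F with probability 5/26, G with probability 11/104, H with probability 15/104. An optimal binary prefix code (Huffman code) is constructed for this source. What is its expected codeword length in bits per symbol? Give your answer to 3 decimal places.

2.933 bits/symbol

Repeatedly combine the two least-probable nodes; the expected code length is the sum of the merged weights.
merge 7/104 + 7/104 → 7/52
merge 7/104 + 11/104 → 9/52
merge 7/52 + 15/104 → 29/104
merge 9/52 + 9/52 → 9/26
merge 19/104 + 5/26 → 3/8
merge 29/104 + 9/26 → 5/8
merge 3/8 + 5/8 → 1
L = 7/52 + 9/52 + 29/104 + 9/26 + 3/8 + 5/8 + 1 = 305/104 ≈ 2.933 bits/symbol.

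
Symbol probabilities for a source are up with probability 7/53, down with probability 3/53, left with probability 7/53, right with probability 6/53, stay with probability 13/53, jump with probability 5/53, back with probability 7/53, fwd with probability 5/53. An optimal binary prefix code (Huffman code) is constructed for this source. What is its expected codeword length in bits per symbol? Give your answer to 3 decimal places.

2.906 bits/symbol

Repeatedly combine the two least-probable nodes; the expected code length is the sum of the merged weights.
merge 3/53 + 5/53 → 8/53
merge 5/53 + 6/53 → 11/53
merge 7/53 + 7/53 → 14/53
merge 7/53 + 8/53 → 15/53
merge 11/53 + 13/53 → 24/53
merge 14/53 + 15/53 → 29/53
merge 24/53 + 29/53 → 1
L = 8/53 + 11/53 + 14/53 + 15/53 + 24/53 + 29/53 + 1 = 154/53 ≈ 2.906 bits/symbol.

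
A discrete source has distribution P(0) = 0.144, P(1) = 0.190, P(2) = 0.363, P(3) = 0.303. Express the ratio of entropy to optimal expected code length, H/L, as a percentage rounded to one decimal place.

96.9%

Entropy H = −Σ p log₂ p ≈ 1.9105 bits.
Huffman merges: 18/125+19/100→167/500; 303/1000+167/500→637/1000; 363/1000+637/1000→1. L = 1971/1000 ≈ 1.9710.
Efficiency = H/L = 1.9105/1.9710 = 96.9%.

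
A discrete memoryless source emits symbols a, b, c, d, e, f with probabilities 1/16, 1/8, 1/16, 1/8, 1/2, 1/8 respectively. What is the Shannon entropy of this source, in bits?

2.125 bits

Each probability is a power of 1/2, so log₂(1/p) is an integer.
H = Σ p·log₂(1/p) = 1/16·4 + 1/8·3 + 1/16·4 + 1/8·3 + 1/2·1 + 1/8·3 = 2.125 bits.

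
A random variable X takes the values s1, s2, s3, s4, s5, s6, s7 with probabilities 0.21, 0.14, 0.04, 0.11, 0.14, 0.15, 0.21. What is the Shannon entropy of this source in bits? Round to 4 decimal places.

2.6865 bits

H = −Σ pᵢ log₂ pᵢ.
−0.21·log₂(0.21) = 0.4728
−0.14·log₂(0.14) = 0.3971
−0.04·log₂(0.04) = 0.1858
−0.11·log₂(0.11) = 0.3503
−0.14·log₂(0.14) = 0.3971
−0.15·log₂(0.15) = 0.4105
−0.21·log₂(0.21) = 0.4728
Sum ≈ 2.6865 → 2.6865 bits.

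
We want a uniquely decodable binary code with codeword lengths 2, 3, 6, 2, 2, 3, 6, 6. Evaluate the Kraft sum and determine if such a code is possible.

With common denominator 2^6 = 64: Σ 2^(−ℓᵢ) = 16/64 + 8/64 + 1/64 + 16/64 + 16/64 + 8/64 + 1/64 + 1/64 = 67/64 = 1.046875.
Kraft's inequality requires Σ ≤ 1; here Σ = 1.046875 > 1, so no such prefix code exists.

1.046875; no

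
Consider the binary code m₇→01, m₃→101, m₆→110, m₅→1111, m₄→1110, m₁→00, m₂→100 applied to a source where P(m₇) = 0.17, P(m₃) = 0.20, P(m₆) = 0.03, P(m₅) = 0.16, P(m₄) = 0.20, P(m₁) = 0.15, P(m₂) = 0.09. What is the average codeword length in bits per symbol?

L̄ = Σ pᵢ·ℓᵢ = 0.17·2 + 0.20·3 + 0.03·3 + 0.16·4 + 0.20·4 + 0.15·2 + 0.09·3 = 3.04 bits/symbol.

3.04 bits/symbol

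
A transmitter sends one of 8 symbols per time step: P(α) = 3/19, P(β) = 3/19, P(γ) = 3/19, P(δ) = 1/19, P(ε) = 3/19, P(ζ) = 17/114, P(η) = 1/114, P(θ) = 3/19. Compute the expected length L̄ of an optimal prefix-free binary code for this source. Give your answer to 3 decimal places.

2.904 bits/symbol

Repeatedly combine the two least-probable nodes; the expected code length is the sum of the merged weights.
merge 1/114 + 1/19 → 7/114
merge 7/114 + 17/114 → 4/19
merge 3/19 + 3/19 → 6/19
merge 3/19 + 3/19 → 6/19
merge 3/19 + 4/19 → 7/19
merge 6/19 + 6/19 → 12/19
merge 7/19 + 12/19 → 1
L = 7/114 + 4/19 + 6/19 + 6/19 + 7/19 + 12/19 + 1 = 331/114 ≈ 2.904 bits/symbol.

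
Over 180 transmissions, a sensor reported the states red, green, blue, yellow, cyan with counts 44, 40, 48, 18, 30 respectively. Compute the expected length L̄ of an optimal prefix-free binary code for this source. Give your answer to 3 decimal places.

2.267 bits/symbol

Probabilities are the counts divided by 180.
Repeatedly combine the two least-probable nodes; the expected code length is the sum of the merged weights.
merge 1/10 + 1/6 → 4/15
merge 2/9 + 11/45 → 7/15
merge 4/15 + 4/15 → 8/15
merge 7/15 + 8/15 → 1
L = 4/15 + 7/15 + 8/15 + 1 = 34/15 ≈ 2.267 bits/symbol.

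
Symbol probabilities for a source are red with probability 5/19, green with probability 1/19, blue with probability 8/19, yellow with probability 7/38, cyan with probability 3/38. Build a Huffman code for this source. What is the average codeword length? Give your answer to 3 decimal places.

2.026 bits/symbol

Repeatedly combine the two least-probable nodes; the expected code length is the sum of the merged weights.
merge 1/19 + 3/38 → 5/38
merge 5/38 + 7/38 → 6/19
merge 5/19 + 6/19 → 11/19
merge 8/19 + 11/19 → 1
L = 5/38 + 6/19 + 11/19 + 1 = 77/38 ≈ 2.026 bits/symbol.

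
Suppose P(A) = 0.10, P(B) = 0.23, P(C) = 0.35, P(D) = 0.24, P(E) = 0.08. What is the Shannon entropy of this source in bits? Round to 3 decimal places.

2.136 bits

H = −Σ pᵢ log₂ pᵢ.
−0.10·log₂(0.10) = 0.3322
−0.23·log₂(0.23) = 0.4877
−0.35·log₂(0.35) = 0.5301
−0.24·log₂(0.24) = 0.4941
−0.08·log₂(0.08) = 0.2915
Sum ≈ 2.1356 → 2.136 bits.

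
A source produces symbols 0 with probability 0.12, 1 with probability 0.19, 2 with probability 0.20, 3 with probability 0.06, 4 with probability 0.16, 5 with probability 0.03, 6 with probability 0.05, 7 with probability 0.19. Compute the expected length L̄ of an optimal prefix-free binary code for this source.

2.83 bits/symbol

Repeatedly combine the two least-probable nodes; the expected code length is the sum of the merged weights.
merge 3/100 + 1/20 → 2/25
merge 3/50 + 2/25 → 7/50
merge 3/25 + 7/50 → 13/50
merge 4/25 + 19/100 → 7/20
merge 19/100 + 1/5 → 39/100
merge 13/50 + 7/20 → 61/100
merge 39/100 + 61/100 → 1
L = 2/25 + 7/50 + 13/50 + 7/20 + 39/100 + 61/100 + 1 = 283/100 = 2.83 bits/symbol.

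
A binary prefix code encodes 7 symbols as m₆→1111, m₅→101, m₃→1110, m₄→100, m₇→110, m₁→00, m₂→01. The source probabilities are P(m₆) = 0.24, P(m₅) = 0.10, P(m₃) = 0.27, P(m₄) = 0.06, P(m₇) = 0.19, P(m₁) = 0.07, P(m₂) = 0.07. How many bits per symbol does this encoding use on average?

3.37 bits/symbol

L̄ = Σ pᵢ·ℓᵢ = 0.24·4 + 0.10·3 + 0.27·4 + 0.06·3 + 0.19·3 + 0.07·2 + 0.07·2 = 3.37 bits/symbol.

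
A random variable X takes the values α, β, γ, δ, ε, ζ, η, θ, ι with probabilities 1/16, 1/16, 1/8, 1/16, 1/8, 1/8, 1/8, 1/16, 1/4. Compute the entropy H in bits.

3 bits

Each probability is a power of 1/2, so log₂(1/p) is an integer.
H = Σ p·log₂(1/p) = 1/16·4 + 1/16·4 + 1/8·3 + 1/16·4 + 1/8·3 + 1/8·3 + 1/8·3 + 1/16·4 + 1/4·2 = 3 bits.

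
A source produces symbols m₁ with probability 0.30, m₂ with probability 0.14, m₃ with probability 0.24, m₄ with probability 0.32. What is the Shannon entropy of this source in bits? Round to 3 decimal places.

1.938 bits

H = −Σ pᵢ log₂ pᵢ.
−0.30·log₂(0.30) = 0.5211
−0.14·log₂(0.14) = 0.3971
−0.24·log₂(0.24) = 0.4941
−0.32·log₂(0.32) = 0.5260
Sum ≈ 1.9384 → 1.938 bits.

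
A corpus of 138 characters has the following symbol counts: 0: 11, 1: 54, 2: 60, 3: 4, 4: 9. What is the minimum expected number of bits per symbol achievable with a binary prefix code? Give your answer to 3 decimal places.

1.833 bits/symbol

Probabilities are the counts divided by 138.
Repeatedly combine the two least-probable nodes; the expected code length is the sum of the merged weights.
merge 2/69 + 3/46 → 13/138
merge 11/138 + 13/138 → 4/23
merge 4/23 + 9/23 → 13/23
merge 10/23 + 13/23 → 1
L = 13/138 + 4/23 + 13/23 + 1 = 11/6 ≈ 1.833 bits/symbol.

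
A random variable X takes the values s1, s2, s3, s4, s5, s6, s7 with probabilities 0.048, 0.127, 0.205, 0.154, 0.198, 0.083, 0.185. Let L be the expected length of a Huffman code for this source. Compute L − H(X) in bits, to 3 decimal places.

Entropy H = −Σ p log₂ p ≈ 2.6837 bits.
Huffman merges: 6/125+83/1000→131/1000; 127/1000+131/1000→129/500; 77/500+37/200→339/1000; 99/500+41/200→403/1000; 129/500+339/1000→597/1000; 403/1000+597/1000→1. L = 341/125 ≈ 2.7280.
L − H = 2.7280 − 2.6837 = 0.044 bits.

0.044 bits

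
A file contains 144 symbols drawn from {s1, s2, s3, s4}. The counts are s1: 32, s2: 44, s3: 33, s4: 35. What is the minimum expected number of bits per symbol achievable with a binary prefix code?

Probabilities are the counts divided by 144.
Repeatedly combine the two least-probable nodes; the expected code length is the sum of the merged weights.
merge 2/9 + 11/48 → 65/144
merge 35/144 + 11/36 → 79/144
merge 65/144 + 79/144 → 1
L = 65/144 + 79/144 + 1 = 2 bits/symbol.

2 bits/symbol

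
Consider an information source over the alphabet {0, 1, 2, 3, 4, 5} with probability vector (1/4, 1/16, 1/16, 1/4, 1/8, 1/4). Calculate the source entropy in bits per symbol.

2.375 bits

Each probability is a power of 1/2, so log₂(1/p) is an integer.
H = Σ p·log₂(1/p) = 1/4·2 + 1/16·4 + 1/16·4 + 1/4·2 + 1/8·3 + 1/4·2 = 2.375 bits.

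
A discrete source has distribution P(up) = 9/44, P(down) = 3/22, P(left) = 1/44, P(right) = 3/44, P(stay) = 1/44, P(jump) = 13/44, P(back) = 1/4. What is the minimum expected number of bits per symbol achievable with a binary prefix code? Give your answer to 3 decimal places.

2.409 bits/symbol

Repeatedly combine the two least-probable nodes; the expected code length is the sum of the merged weights.
merge 1/44 + 1/44 → 1/22
merge 1/22 + 3/44 → 5/44
merge 5/44 + 3/22 → 1/4
merge 9/44 + 1/4 → 5/11
merge 1/4 + 13/44 → 6/11
merge 5/11 + 6/11 → 1
L = 1/22 + 5/44 + 1/4 + 5/11 + 6/11 + 1 = 53/22 ≈ 2.409 bits/symbol.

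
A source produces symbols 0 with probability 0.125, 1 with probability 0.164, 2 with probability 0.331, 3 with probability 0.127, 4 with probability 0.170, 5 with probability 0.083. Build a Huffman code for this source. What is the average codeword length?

2.499 bits/symbol

Repeatedly combine the two least-probable nodes; the expected code length is the sum of the merged weights.
merge 83/1000 + 1/8 → 26/125
merge 127/1000 + 41/250 → 291/1000
merge 17/100 + 26/125 → 189/500
merge 291/1000 + 331/1000 → 311/500
merge 189/500 + 311/500 → 1
L = 26/125 + 291/1000 + 189/500 + 311/500 + 1 = 2499/1000 = 2.499 bits/symbol.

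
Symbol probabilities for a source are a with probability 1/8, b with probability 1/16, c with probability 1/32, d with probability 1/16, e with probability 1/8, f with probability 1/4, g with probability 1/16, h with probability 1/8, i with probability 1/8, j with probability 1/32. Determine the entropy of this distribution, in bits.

Each probability is a power of 1/2, so log₂(1/p) is an integer.
H = Σ p·log₂(1/p) = 1/8·3 + 1/16·4 + 1/32·5 + 1/16·4 + 1/8·3 + 1/4·2 + 1/16·4 + 1/8·3 + 1/8·3 + 1/32·5 = 3.0625 bits.

3.0625 bits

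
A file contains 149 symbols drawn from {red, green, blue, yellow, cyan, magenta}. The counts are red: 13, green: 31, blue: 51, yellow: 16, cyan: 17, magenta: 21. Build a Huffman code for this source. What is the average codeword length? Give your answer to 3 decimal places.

Probabilities are the counts divided by 149.
Repeatedly combine the two least-probable nodes; the expected code length is the sum of the merged weights.
merge 13/149 + 16/149 → 29/149
merge 17/149 + 21/149 → 38/149
merge 29/149 + 31/149 → 60/149
merge 38/149 + 51/149 → 89/149
merge 60/149 + 89/149 → 1
L = 29/149 + 38/149 + 60/149 + 89/149 + 1 = 365/149 ≈ 2.450 bits/symbol.

2.450 bits/symbol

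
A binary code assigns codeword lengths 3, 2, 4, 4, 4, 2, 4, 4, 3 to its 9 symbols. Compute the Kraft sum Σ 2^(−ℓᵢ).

1.0625

With common denominator 2^4 = 16: Σ 2^(−ℓᵢ) = 2/16 + 4/16 + 1/16 + 1/16 + 1/16 + 4/16 + 1/16 + 1/16 + 2/16 = 17/16 = 1.0625.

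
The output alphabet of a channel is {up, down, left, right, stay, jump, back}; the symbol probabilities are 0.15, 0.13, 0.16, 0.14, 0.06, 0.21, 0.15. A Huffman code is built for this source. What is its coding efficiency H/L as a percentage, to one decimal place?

98.2%

Entropy H = −Σ p log₂ p ≈ 2.7402 bits.
Huffman merges: 3/50+13/100→19/100; 7/50+3/20→29/100; 3/20+4/25→31/100; 19/100+21/100→2/5; 29/100+31/100→3/5; 2/5+3/5→1. L = 279/100 ≈ 2.7900.
Efficiency = H/L = 2.7402/2.7900 = 98.2%.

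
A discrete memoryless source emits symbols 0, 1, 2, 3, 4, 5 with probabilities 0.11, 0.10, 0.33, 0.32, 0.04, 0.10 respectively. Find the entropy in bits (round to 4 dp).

2.2543 bits

H = −Σ pᵢ log₂ pᵢ.
−0.11·log₂(0.11) = 0.3503
−0.10·log₂(0.10) = 0.3322
−0.33·log₂(0.33) = 0.5278
−0.32·log₂(0.32) = 0.5260
−0.04·log₂(0.04) = 0.1858
−0.10·log₂(0.10) = 0.3322
Sum ≈ 2.2543 → 2.2543 bits.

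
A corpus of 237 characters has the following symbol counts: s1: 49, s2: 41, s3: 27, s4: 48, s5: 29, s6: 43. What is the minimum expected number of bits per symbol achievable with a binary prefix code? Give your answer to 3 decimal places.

Probabilities are the counts divided by 237.
Repeatedly combine the two least-probable nodes; the expected code length is the sum of the merged weights.
merge 9/79 + 29/237 → 56/237
merge 41/237 + 43/237 → 28/79
merge 16/79 + 49/237 → 97/237
merge 56/237 + 28/79 → 140/237
merge 97/237 + 140/237 → 1
L = 56/237 + 28/79 + 97/237 + 140/237 + 1 = 614/237 ≈ 2.591 bits/symbol.

2.591 bits/symbol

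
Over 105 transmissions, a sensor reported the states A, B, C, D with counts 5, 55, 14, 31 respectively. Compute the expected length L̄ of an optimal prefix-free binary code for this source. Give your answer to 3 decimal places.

Probabilities are the counts divided by 105.
Repeatedly combine the two least-probable nodes; the expected code length is the sum of the merged weights.
merge 1/21 + 2/15 → 19/105
merge 19/105 + 31/105 → 10/21
merge 10/21 + 11/21 → 1
L = 19/105 + 10/21 + 1 = 58/35 ≈ 1.657 bits/symbol.

1.657 bits/symbol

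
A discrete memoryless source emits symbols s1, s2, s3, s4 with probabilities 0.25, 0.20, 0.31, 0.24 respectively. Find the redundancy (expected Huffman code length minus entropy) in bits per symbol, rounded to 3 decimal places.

0.018 bits

Entropy H = −Σ p log₂ p ≈ 1.9823 bits.
Huffman merges: 1/5+6/25→11/25; 1/4+31/100→14/25; 11/25+14/25→1. L = 2 ≈ 2.0000.
L − H = 2.0000 − 1.9823 = 0.018 bits.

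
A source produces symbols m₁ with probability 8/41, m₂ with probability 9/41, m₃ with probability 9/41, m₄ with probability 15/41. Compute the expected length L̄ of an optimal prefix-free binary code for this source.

Repeatedly combine the two least-probable nodes; the expected code length is the sum of the merged weights.
merge 8/41 + 9/41 → 17/41
merge 9/41 + 15/41 → 24/41
merge 17/41 + 24/41 → 1
L = 17/41 + 24/41 + 1 = 2 bits/symbol.

2 bits/symbol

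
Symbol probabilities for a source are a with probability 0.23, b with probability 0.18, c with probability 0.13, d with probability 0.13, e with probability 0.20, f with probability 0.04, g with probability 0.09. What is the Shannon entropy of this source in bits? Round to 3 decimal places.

2.661 bits

H = −Σ pᵢ log₂ pᵢ.
−0.23·log₂(0.23) = 0.4877
−0.18·log₂(0.18) = 0.4453
−0.13·log₂(0.13) = 0.3826
−0.13·log₂(0.13) = 0.3826
−0.20·log₂(0.20) = 0.4644
−0.04·log₂(0.04) = 0.1858
−0.09·log₂(0.09) = 0.3127
Sum ≈ 2.6611 → 2.661 bits.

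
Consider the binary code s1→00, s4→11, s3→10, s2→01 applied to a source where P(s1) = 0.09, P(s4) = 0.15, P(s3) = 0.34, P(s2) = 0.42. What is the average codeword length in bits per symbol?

2 bits/symbol

L̄ = Σ pᵢ·ℓᵢ = 0.09·2 + 0.15·2 + 0.34·2 + 0.42·2 = 2 bits/symbol.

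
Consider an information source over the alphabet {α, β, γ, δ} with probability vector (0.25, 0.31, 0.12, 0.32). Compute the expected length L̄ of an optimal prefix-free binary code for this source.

2 bits/symbol

Repeatedly combine the two least-probable nodes; the expected code length is the sum of the merged weights.
merge 3/25 + 1/4 → 37/100
merge 31/100 + 8/25 → 63/100
merge 37/100 + 63/100 → 1
L = 37/100 + 63/100 + 1 = 2 bits/symbol.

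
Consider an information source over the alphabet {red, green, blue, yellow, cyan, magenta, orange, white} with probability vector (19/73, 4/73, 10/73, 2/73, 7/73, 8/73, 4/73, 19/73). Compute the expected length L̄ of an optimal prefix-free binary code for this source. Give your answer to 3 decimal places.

Repeatedly combine the two least-probable nodes; the expected code length is the sum of the merged weights.
merge 2/73 + 4/73 → 6/73
merge 4/73 + 6/73 → 10/73
merge 7/73 + 8/73 → 15/73
merge 10/73 + 10/73 → 20/73
merge 15/73 + 19/73 → 34/73
merge 19/73 + 20/73 → 39/73
merge 34/73 + 39/73 → 1
L = 6/73 + 10/73 + 15/73 + 20/73 + 34/73 + 39/73 + 1 = 197/73 ≈ 2.699 bits/symbol.

2.699 bits/symbol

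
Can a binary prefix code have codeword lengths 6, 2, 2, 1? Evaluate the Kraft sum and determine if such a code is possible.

1.015625; no

With common denominator 2^6 = 64: Σ 2^(−ℓᵢ) = 1/64 + 16/64 + 16/64 + 32/64 = 65/64 = 1.015625.
Kraft's inequality requires Σ ≤ 1; here Σ = 1.015625 > 1, so no such prefix code exists.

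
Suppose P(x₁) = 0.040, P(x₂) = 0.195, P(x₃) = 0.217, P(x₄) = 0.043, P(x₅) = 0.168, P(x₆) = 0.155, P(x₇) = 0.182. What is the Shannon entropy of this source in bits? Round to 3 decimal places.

H = −Σ pᵢ log₂ pᵢ.
−0.040·log₂(0.040) = 0.1858
−0.195·log₂(0.195) = 0.4599
−0.217·log₂(0.217) = 0.4783
−0.043·log₂(0.043) = 0.1952
−0.168·log₂(0.168) = 0.4323
−0.155·log₂(0.155) = 0.4169
−0.182·log₂(0.182) = 0.4474
Sum ≈ 2.6158 → 2.616 bits.

2.616 bits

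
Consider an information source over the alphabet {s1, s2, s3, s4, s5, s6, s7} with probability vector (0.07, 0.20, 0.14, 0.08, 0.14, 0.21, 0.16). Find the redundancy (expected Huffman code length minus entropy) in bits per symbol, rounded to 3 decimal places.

Entropy H = −Σ p log₂ p ≈ 2.7145 bits.
Huffman merges: 7/100+2/25→3/20; 7/50+7/50→7/25; 3/20+4/25→31/100; 1/5+21/100→41/100; 7/25+31/100→59/100; 41/100+59/100→1. L = 137/50 ≈ 2.7400.
L − H = 2.7400 − 2.7145 = 0.025 bits.

0.025 bits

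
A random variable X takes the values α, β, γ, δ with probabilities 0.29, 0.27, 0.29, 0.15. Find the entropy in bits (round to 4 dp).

1.9564 bits

H = −Σ pᵢ log₂ pᵢ.
−0.29·log₂(0.29) = 0.5179
−0.27·log₂(0.27) = 0.5100
−0.29·log₂(0.29) = 0.5179
−0.15·log₂(0.15) = 0.4105
Sum ≈ 1.9564 → 1.9564 bits.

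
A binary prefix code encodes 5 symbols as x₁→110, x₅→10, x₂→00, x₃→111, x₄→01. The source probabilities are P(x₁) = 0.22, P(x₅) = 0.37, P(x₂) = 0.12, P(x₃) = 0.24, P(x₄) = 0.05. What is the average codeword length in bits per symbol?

L̄ = Σ pᵢ·ℓᵢ = 0.22·3 + 0.37·2 + 0.12·2 + 0.24·3 + 0.05·2 = 2.46 bits/symbol.

2.46 bits/symbol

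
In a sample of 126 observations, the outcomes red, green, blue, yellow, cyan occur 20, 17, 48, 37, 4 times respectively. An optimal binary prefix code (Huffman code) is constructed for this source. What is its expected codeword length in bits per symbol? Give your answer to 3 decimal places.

Probabilities are the counts divided by 126.
Repeatedly combine the two least-probable nodes; the expected code length is the sum of the merged weights.
merge 2/63 + 17/126 → 1/6
merge 10/63 + 1/6 → 41/126
merge 37/126 + 41/126 → 13/21
merge 8/21 + 13/21 → 1
L = 1/6 + 41/126 + 13/21 + 1 = 19/9 ≈ 2.111 bits/symbol.

2.111 bits/symbol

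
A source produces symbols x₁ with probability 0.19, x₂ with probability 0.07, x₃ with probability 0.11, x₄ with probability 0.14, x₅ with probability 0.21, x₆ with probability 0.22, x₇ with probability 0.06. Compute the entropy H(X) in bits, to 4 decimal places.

H = −Σ pᵢ log₂ pᵢ.
−0.19·log₂(0.19) = 0.4552
−0.07·log₂(0.07) = 0.2686
−0.11·log₂(0.11) = 0.3503
−0.14·log₂(0.14) = 0.3971
−0.21·log₂(0.21) = 0.4728
−0.22·log₂(0.22) = 0.4806
−0.06·log₂(0.06) = 0.2435
Sum ≈ 2.6681 → 2.6681 bits.

2.6681 bits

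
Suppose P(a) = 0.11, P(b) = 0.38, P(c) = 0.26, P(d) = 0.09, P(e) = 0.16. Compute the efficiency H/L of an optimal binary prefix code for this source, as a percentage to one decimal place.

Entropy H = −Σ p log₂ p ≈ 2.1217 bits.
Huffman merges: 9/100+11/100→1/5; 4/25+1/5→9/25; 13/50+9/25→31/50; 19/50+31/50→1. L = 109/50 ≈ 2.1800.
Efficiency = H/L = 2.1217/2.1800 = 97.3%.

97.3%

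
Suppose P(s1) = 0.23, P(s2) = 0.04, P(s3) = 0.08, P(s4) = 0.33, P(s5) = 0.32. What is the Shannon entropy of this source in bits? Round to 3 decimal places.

2.019 bits

H = −Σ pᵢ log₂ pᵢ.
−0.23·log₂(0.23) = 0.4877
−0.04·log₂(0.04) = 0.1858
−0.08·log₂(0.08) = 0.2915
−0.33·log₂(0.33) = 0.5278
−0.32·log₂(0.32) = 0.5260
Sum ≈ 2.0188 → 2.019 bits.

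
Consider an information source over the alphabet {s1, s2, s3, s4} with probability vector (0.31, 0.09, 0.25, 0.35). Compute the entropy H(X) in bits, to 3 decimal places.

1.867 bits

H = −Σ pᵢ log₂ pᵢ.
−0.31·log₂(0.31) = 0.5238
−0.09·log₂(0.09) = 0.3127
−0.25·log₂(0.25) = 0.5000
−0.35·log₂(0.35) = 0.5301
Sum ≈ 1.8665 → 1.867 bits.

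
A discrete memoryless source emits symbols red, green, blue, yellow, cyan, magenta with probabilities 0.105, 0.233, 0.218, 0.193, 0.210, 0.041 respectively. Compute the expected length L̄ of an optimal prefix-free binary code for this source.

Repeatedly combine the two least-probable nodes; the expected code length is the sum of the merged weights.
merge 41/1000 + 21/200 → 73/500
merge 73/500 + 193/1000 → 339/1000
merge 21/100 + 109/500 → 107/250
merge 233/1000 + 339/1000 → 143/250
merge 107/250 + 143/250 → 1
L = 73/500 + 339/1000 + 107/250 + 143/250 + 1 = 497/200 = 2.485 bits/symbol.

2.485 bits/symbol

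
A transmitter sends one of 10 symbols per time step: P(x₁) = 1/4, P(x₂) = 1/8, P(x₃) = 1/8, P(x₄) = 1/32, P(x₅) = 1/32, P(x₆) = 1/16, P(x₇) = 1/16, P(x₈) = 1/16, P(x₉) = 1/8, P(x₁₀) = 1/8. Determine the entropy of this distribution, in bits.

3.0625 bits

Each probability is a power of 1/2, so log₂(1/p) is an integer.
H = Σ p·log₂(1/p) = 1/4·2 + 1/8·3 + 1/8·3 + 1/32·5 + 1/32·5 + 1/16·4 + 1/16·4 + 1/16·4 + 1/8·3 + 1/8·3 = 3.0625 bits.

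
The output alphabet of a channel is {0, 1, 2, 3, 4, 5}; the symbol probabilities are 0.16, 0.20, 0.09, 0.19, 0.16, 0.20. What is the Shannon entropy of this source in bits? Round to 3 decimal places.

2.543 bits

H = −Σ pᵢ log₂ pᵢ.
−0.16·log₂(0.16) = 0.4230
−0.20·log₂(0.20) = 0.4644
−0.09·log₂(0.09) = 0.3127
−0.19·log₂(0.19) = 0.4552
−0.16·log₂(0.16) = 0.4230
−0.20·log₂(0.20) = 0.4644
Sum ≈ 2.5427 → 2.543 bits.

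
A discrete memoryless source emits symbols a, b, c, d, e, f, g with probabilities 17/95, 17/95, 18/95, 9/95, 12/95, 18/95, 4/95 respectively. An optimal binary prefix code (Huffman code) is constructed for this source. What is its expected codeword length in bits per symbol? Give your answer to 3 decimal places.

2.758 bits/symbol

Repeatedly combine the two least-probable nodes; the expected code length is the sum of the merged weights.
merge 4/95 + 9/95 → 13/95
merge 12/95 + 13/95 → 5/19
merge 17/95 + 17/95 → 34/95
merge 18/95 + 18/95 → 36/95
merge 5/19 + 34/95 → 59/95
merge 36/95 + 59/95 → 1
L = 13/95 + 5/19 + 34/95 + 36/95 + 59/95 + 1 = 262/95 ≈ 2.758 bits/symbol.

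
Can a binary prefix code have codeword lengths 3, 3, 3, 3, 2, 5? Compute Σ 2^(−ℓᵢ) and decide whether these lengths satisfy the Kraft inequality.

0.78125; yes

With common denominator 2^5 = 32: Σ 2^(−ℓᵢ) = 4/32 + 4/32 + 4/32 + 4/32 + 8/32 + 1/32 = 25/32 = 0.78125.
Kraft's inequality requires Σ ≤ 1; here Σ = 0.78125 ≤ 1, so such a prefix code exists.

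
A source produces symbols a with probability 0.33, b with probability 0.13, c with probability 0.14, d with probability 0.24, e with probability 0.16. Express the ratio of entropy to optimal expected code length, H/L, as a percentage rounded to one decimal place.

98.0%

Entropy H = −Σ p log₂ p ≈ 2.2247 bits.
Huffman merges: 13/100+7/50→27/100; 4/25+6/25→2/5; 27/100+33/100→3/5; 2/5+3/5→1. L = 227/100 ≈ 2.2700.
Efficiency = H/L = 2.2247/2.2700 = 98.0%.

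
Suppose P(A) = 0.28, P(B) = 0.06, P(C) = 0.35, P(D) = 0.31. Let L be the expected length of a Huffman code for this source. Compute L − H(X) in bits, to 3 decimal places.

Entropy H = −Σ p log₂ p ≈ 1.8116 bits.
Huffman merges: 3/50+7/25→17/50; 31/100+17/50→13/20; 7/20+13/20→1. L = 199/100 ≈ 1.9900.
L − H = 1.9900 − 1.8116 = 0.178 bits.

0.178 bits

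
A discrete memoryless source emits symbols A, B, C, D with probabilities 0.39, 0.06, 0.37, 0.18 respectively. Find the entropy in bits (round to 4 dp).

H = −Σ pᵢ log₂ pᵢ.
−0.39·log₂(0.39) = 0.5298
−0.06·log₂(0.06) = 0.2435
−0.37·log₂(0.37) = 0.5307
−0.18·log₂(0.18) = 0.4453
Sum ≈ 1.7494 → 1.7494 bits.

1.7494 bits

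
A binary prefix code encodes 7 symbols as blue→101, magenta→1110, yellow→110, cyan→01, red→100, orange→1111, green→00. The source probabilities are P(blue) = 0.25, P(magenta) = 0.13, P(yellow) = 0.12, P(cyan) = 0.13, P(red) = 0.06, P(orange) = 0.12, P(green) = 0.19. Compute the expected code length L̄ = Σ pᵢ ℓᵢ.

L̄ = Σ pᵢ·ℓᵢ = 0.25·3 + 0.13·4 + 0.12·3 + 0.13·2 + 0.06·3 + 0.12·4 + 0.19·2 = 2.93 bits/symbol.

2.93 bits/symbol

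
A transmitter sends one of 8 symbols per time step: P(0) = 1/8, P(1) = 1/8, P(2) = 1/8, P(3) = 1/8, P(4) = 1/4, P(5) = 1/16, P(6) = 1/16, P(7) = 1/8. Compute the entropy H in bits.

Each probability is a power of 1/2, so log₂(1/p) is an integer.
H = Σ p·log₂(1/p) = 1/8·3 + 1/8·3 + 1/8·3 + 1/8·3 + 1/4·2 + 1/16·4 + 1/16·4 + 1/8·3 = 2.875 bits.

2.875 bits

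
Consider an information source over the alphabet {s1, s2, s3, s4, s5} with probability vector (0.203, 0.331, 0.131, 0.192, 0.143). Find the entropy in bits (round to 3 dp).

H = −Σ pᵢ log₂ pᵢ.
−0.203·log₂(0.203) = 0.4670
−0.331·log₂(0.331) = 0.5280
−0.131·log₂(0.131) = 0.3841
−0.192·log₂(0.192) = 0.4571
−0.143·log₂(0.143) = 0.4012
Sum ≈ 2.2375 → 2.237 bits.

2.237 bits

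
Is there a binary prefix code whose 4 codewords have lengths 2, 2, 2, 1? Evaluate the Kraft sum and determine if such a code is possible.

1.25; no

With common denominator 2^2 = 4: Σ 2^(−ℓᵢ) = 1/4 + 1/4 + 1/4 + 2/4 = 5/4 = 1.25.
Kraft's inequality requires Σ ≤ 1; here Σ = 1.25 > 1, so no such prefix code exists.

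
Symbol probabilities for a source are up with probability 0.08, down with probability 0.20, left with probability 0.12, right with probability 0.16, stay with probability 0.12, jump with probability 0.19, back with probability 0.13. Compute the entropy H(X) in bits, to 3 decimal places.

2.751 bits

H = −Σ pᵢ log₂ pᵢ.
−0.08·log₂(0.08) = 0.2915
−0.20·log₂(0.20) = 0.4644
−0.12·log₂(0.12) = 0.3671
−0.16·log₂(0.16) = 0.4230
−0.12·log₂(0.12) = 0.3671
−0.19·log₂(0.19) = 0.4552
−0.13·log₂(0.13) = 0.3826
Sum ≈ 2.7509 → 2.751 bits.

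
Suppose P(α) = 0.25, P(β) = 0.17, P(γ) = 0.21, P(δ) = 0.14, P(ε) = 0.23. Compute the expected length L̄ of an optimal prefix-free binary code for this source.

Repeatedly combine the two least-probable nodes; the expected code length is the sum of the merged weights.
merge 7/50 + 17/100 → 31/100
merge 21/100 + 23/100 → 11/25
merge 1/4 + 31/100 → 14/25
merge 11/25 + 14/25 → 1
L = 31/100 + 11/25 + 14/25 + 1 = 231/100 = 2.31 bits/symbol.

2.31 bits/symbol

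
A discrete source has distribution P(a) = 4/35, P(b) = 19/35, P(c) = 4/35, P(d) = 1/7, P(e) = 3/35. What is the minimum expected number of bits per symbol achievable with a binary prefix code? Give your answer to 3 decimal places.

Repeatedly combine the two least-probable nodes; the expected code length is the sum of the merged weights.
merge 3/35 + 4/35 → 1/5
merge 4/35 + 1/7 → 9/35
merge 1/5 + 9/35 → 16/35
merge 16/35 + 19/35 → 1
L = 1/5 + 9/35 + 16/35 + 1 = 67/35 ≈ 1.914 bits/symbol.

1.914 bits/symbol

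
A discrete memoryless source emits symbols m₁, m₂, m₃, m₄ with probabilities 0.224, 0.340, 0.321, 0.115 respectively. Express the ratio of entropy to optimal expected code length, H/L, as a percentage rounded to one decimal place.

Entropy H = −Σ p log₂ p ≈ 1.8977 bits.
Huffman merges: 23/200+28/125→339/1000; 321/1000+339/1000→33/50; 17/50+33/50→1. L = 1999/1000 ≈ 1.9990.
Efficiency = H/L = 1.8977/1.9990 = 94.9%.

94.9%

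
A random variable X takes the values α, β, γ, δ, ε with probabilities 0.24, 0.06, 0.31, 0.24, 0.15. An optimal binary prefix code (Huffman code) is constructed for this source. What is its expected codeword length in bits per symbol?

2.21 bits/symbol

Repeatedly combine the two least-probable nodes; the expected code length is the sum of the merged weights.
merge 3/50 + 3/20 → 21/100
merge 21/100 + 6/25 → 9/20
merge 6/25 + 31/100 → 11/20
merge 9/20 + 11/20 → 1
L = 21/100 + 9/20 + 11/20 + 1 = 221/100 = 2.21 bits/symbol.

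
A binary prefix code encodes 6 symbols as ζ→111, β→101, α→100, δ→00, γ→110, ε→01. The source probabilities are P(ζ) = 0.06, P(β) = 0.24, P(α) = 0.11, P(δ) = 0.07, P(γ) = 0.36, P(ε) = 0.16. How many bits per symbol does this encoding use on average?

2.77 bits/symbol

L̄ = Σ pᵢ·ℓᵢ = 0.06·3 + 0.24·3 + 0.11·3 + 0.07·2 + 0.36·3 + 0.16·2 = 2.77 bits/symbol.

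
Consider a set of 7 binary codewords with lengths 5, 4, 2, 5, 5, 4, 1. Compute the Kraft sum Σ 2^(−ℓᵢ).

0.96875

With common denominator 2^5 = 32: Σ 2^(−ℓᵢ) = 1/32 + 2/32 + 8/32 + 1/32 + 1/32 + 2/32 + 16/32 = 31/32 = 0.96875.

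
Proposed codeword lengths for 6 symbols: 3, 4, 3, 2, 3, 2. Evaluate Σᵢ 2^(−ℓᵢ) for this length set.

With common denominator 2^4 = 16: Σ 2^(−ℓᵢ) = 2/16 + 1/16 + 2/16 + 4/16 + 2/16 + 4/16 = 15/16 = 0.9375.

0.9375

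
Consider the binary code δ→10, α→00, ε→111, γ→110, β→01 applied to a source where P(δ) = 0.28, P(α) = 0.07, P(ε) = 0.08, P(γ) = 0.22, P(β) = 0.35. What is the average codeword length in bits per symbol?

L̄ = Σ pᵢ·ℓᵢ = 0.28·2 + 0.07·2 + 0.08·3 + 0.22·3 + 0.35·2 = 2.3 bits/symbol.

2.3 bits/symbol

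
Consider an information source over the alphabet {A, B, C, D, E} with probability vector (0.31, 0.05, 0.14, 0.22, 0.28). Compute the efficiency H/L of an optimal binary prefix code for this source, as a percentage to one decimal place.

97.3%

Entropy H = −Σ p log₂ p ≈ 2.1318 bits.
Huffman merges: 1/20+7/50→19/100; 19/100+11/50→41/100; 7/25+31/100→59/100; 41/100+59/100→1. L = 219/100 ≈ 2.1900.
Efficiency = H/L = 2.1318/2.1900 = 97.3%.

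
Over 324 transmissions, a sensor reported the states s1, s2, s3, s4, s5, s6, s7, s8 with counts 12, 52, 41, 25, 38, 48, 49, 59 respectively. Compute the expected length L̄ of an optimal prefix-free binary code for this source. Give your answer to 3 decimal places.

Probabilities are the counts divided by 324.
Repeatedly combine the two least-probable nodes; the expected code length is the sum of the merged weights.
merge 1/27 + 25/324 → 37/324
merge 37/324 + 19/162 → 25/108
merge 41/324 + 4/27 → 89/324
merge 49/324 + 13/81 → 101/324
merge 59/324 + 25/108 → 67/162
merge 89/324 + 101/324 → 95/162
merge 67/162 + 95/162 → 1
L = 37/324 + 25/108 + 89/324 + 101/324 + 67/162 + 95/162 + 1 = 475/162 ≈ 2.932 bits/symbol.

2.932 bits/symbol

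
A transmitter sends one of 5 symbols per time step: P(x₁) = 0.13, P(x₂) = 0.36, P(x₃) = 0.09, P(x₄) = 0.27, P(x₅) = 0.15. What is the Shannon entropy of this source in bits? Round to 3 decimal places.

H = −Σ pᵢ log₂ pᵢ.
−0.13·log₂(0.13) = 0.3826
−0.36·log₂(0.36) = 0.5306
−0.09·log₂(0.09) = 0.3127
−0.27·log₂(0.27) = 0.5100
−0.15·log₂(0.15) = 0.4105
Sum ≈ 2.1465 → 2.146 bits.

2.146 bits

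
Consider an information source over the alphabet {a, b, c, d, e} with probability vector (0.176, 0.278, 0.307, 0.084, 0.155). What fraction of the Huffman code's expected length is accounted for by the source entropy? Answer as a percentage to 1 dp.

98.0%

Entropy H = −Σ p log₂ p ≈ 2.1946 bits.
Huffman merges: 21/250+31/200→239/1000; 22/125+239/1000→83/200; 139/500+307/1000→117/200; 83/200+117/200→1. L = 2239/1000 ≈ 2.2390.
Efficiency = H/L = 2.1946/2.2390 = 98.0%.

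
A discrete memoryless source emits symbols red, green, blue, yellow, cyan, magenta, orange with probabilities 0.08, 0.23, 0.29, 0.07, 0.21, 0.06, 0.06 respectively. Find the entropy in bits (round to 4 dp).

H = −Σ pᵢ log₂ pᵢ.
−0.08·log₂(0.08) = 0.2915
−0.23·log₂(0.23) = 0.4877
−0.29·log₂(0.29) = 0.5179
−0.07·log₂(0.07) = 0.2686
−0.21·log₂(0.21) = 0.4728
−0.06·log₂(0.06) = 0.2435
−0.06·log₂(0.06) = 0.2435
Sum ≈ 2.5255 → 2.5255 bits.

2.5255 bits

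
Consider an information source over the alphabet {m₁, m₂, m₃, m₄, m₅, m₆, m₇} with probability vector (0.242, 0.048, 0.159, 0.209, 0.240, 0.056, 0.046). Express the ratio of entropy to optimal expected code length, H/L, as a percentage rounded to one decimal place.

Entropy H = −Σ p log₂ p ≈ 2.5308 bits.
Huffman merges: 23/500+6/125→47/500; 7/125+47/500→3/20; 3/20+159/1000→309/1000; 209/1000+6/25→449/1000; 121/500+309/1000→551/1000; 449/1000+551/1000→1. L = 2553/1000 ≈ 2.5530.
Efficiency = H/L = 2.5308/2.5530 = 99.1%.

99.1%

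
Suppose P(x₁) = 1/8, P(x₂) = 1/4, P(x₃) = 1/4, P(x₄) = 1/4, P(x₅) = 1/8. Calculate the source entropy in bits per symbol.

Each probability is a power of 1/2, so log₂(1/p) is an integer.
H = Σ p·log₂(1/p) = 1/8·3 + 1/4·2 + 1/4·2 + 1/4·2 + 1/8·3 = 2.25 bits.

2.25 bits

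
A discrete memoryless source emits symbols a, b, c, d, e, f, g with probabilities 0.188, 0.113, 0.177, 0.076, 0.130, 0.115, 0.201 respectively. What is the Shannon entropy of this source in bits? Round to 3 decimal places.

2.740 bits

H = −Σ pᵢ log₂ pᵢ.
−0.188·log₂(0.188) = 0.4533
−0.113·log₂(0.113) = 0.3555
−0.177·log₂(0.177) = 0.4422
−0.076·log₂(0.076) = 0.2826
−0.130·log₂(0.130) = 0.3826
−0.115·log₂(0.115) = 0.3588
−0.201·log₂(0.201) = 0.4653
Sum ≈ 2.7402 → 2.740 bits.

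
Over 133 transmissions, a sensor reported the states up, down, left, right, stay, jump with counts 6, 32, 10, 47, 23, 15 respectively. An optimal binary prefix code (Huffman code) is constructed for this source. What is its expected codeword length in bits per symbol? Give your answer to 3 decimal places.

Probabilities are the counts divided by 133.
Repeatedly combine the two least-probable nodes; the expected code length is the sum of the merged weights.
merge 6/133 + 10/133 → 16/133
merge 15/133 + 16/133 → 31/133
merge 23/133 + 31/133 → 54/133
merge 32/133 + 47/133 → 79/133
merge 54/133 + 79/133 → 1
L = 16/133 + 31/133 + 54/133 + 79/133 + 1 = 313/133 ≈ 2.353 bits/symbol.

2.353 bits/symbol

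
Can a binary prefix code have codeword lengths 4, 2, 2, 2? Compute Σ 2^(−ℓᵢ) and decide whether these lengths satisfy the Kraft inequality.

0.8125; yes

With common denominator 2^4 = 16: Σ 2^(−ℓᵢ) = 1/16 + 4/16 + 4/16 + 4/16 = 13/16 = 0.8125.
Kraft's inequality requires Σ ≤ 1; here Σ = 0.8125 ≤ 1, so such a prefix code exists.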